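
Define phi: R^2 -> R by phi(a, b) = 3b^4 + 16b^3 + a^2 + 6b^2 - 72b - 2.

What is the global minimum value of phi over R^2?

phi(a,b) separates as P(a) + Q(b) − 2, so its minimum is min P + min Q − 2.
P'(a) = 2a vanishes at a ∈ {0}; Q'(b) = 12(b - 1)(b + 2)(b + 3) vanishes at b ∈ {-3, -2, 1}.
Local minima of P (where P''>0): P(0)=0. Local minima of Q: Q(-3)=81, Q(1)=-47.
So the global minimum of phi is P(0) + Q(1) − 2 = 0 − 47 − 2 = -49, attained at (0, 1).

-49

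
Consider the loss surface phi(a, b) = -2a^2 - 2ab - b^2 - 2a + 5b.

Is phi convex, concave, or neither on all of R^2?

concave

phi is quadratic, so its Hessian is the constant matrix H = [[-4, -2], [-2, -2]].
det(H) = 4, tr(H) = -6.
det(H) > 0 and tr(H) < 0, so H is negative definite everywhere: concave.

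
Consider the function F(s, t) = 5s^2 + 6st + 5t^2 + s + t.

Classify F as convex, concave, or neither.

convex

F is quadratic, so its Hessian is the constant matrix H = [[10, 6], [6, 10]].
det(H) = 64, tr(H) = 20.
det(H) > 0 and tr(H) > 0, so H is positive definite everywhere: convex.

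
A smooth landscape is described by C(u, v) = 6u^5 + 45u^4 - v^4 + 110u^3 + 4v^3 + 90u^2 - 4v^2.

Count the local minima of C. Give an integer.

C separates as a function of u plus a function of v, so ∇C=0 decouples.
∂C/∂u = 30u(u + 1)(u + 2)(u + 3) = 0 at u ∈ {-3, -2, -1, 0}; ∂C/∂v = -4v(v - 2)(v - 1) = 0 at v ∈ {0, 1, 2}.
The Hessian is diagonal: diag(C_uu, C_vv). Second derivatives: C_uu(-3)=-180, C_uu(-2)=60, C_uu(-1)=-60, C_uu(0)=180; C_vv(0)=-8, C_vv(1)=4, C_vv(2)=-8.
Local minima occur where both diagonal entries positive: (-2, 1), (0, 1). Count: 2.

2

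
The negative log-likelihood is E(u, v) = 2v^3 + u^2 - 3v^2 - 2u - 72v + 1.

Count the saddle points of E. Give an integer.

1

E separates as a function of u plus a function of v, so ∇E=0 decouples.
∂E/∂u = 2(u - 1) = 0 at u ∈ {1}; ∂E/∂v = 6(v - 4)(v + 3) = 0 at v ∈ {-3, 4}.
The Hessian is diagonal: diag(E_uu, E_vv). Second derivatives: E_uu(1)=2; E_vv(-3)=-42, E_vv(4)=42.
Saddle points occur where the two diagonal entries have opposite signs: (1, -3). Count: 1.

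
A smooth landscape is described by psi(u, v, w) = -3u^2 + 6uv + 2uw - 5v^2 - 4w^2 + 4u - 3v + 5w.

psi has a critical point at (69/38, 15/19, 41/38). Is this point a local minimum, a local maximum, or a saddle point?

local maximum

The Hessian is constant: H = [[-6, 6, 2], [6, -10, 0], [2, 0, -8]].
Leading principal minors: Δ₁ = -6, Δ₂ = 24, Δ₃ = -152.
The minors alternate sign starting negative (−, +, −), so H is negative definite: a local maximum.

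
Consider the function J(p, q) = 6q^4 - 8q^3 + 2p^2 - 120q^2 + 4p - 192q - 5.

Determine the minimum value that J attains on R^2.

-1671

J(p,q) separates as A(p) + B(q) − 5, so its minimum is min A + min B − 5.
A'(p) = 4p + 4 vanishes at p ∈ {-1}; B'(q) = 24(q - 4)(q + 1)(q + 2) vanishes at q ∈ {-2, -1, 4}.
Local minima of A (where A''>0): A(-1)=-2. Local minima of B: B(-2)=64, B(4)=-1664.
So the global minimum of J is A(-1) + B(4) − 5 = -2 − 1664 − 5 = -1671, attained at (-1, 4).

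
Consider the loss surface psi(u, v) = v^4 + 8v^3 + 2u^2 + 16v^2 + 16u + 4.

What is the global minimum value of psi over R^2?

psi(u,v) separates as P(u) + Q(v) + 4, so its minimum is min P + min Q + 4.
P'(u) = 4u + 16 vanishes at u ∈ {-4}; Q'(v) = 4v(v + 2)(v + 4) vanishes at v ∈ {-4, -2, 0}.
Local minima of P (where P''>0): P(-4)=-32. Local minima of Q: Q(-4)=0, Q(0)=0.
So the global minimum of psi is P(-4) + Q(-4) + 4 = -32 + 0 + 4 = -28, attained at (-4, -4).

-28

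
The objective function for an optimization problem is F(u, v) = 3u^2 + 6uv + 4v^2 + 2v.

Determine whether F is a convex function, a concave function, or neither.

convex

F is quadratic, so its Hessian is the constant matrix H = [[6, 6], [6, 8]].
det(H) = 12, tr(H) = 14.
det(H) > 0 and tr(H) > 0, so H is positive definite everywhere: convex.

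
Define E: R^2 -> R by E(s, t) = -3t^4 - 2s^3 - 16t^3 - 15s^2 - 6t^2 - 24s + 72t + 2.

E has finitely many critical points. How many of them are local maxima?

E separates as a function of s plus a function of t, so ∇E=0 decouples.
∂E/∂s = -6(s + 1)(s + 4) = 0 at s ∈ {-4, -1}; ∂E/∂t = -12(t - 1)(t + 2)(t + 3) = 0 at t ∈ {-3, -2, 1}.
The Hessian is diagonal: diag(E_ss, E_tt). Second derivatives: E_ss(-4)=18, E_ss(-1)=-18; E_tt(-3)=-48, E_tt(-2)=36, E_tt(1)=-144.
Local maxima occur where both diagonal entries negative: (-1, -3), (-1, 1). Count: 2.

2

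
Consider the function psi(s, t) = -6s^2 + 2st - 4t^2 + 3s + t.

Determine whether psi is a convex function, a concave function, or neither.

psi is quadratic, so its Hessian is the constant matrix H = [[-12, 2], [2, -8]].
det(H) = 92, tr(H) = -20.
det(H) > 0 and tr(H) < 0, so H is negative definite everywhere: concave.

concave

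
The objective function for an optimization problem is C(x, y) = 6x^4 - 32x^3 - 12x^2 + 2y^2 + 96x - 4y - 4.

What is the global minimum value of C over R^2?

C(x,y) separates as P(x) + Q(y) − 4, so its minimum is min P + min Q − 4.
P'(x) = 24(x - 4)(x - 1)(x + 1) vanishes at x ∈ {-1, 1, 4}; Q'(y) = 4y - 4 vanishes at y ∈ {1}.
Local minima of P (where P''>0): P(-1)=-70, P(4)=-320. Local minima of Q: Q(1)=-2.
So the global minimum of C is P(4) + Q(1) − 4 = -320 − 2 − 4 = -326, attained at (4, 1).

-326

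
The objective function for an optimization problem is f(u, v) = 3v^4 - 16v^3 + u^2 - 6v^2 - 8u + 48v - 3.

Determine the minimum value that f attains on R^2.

-179

f(u,v) separates as P(u) + Q(v) − 3, so its minimum is min P + min Q − 3.
P'(u) = 2u - 8 vanishes at u ∈ {4}; Q'(v) = 12(v - 4)(v - 1)(v + 1) vanishes at v ∈ {-1, 1, 4}.
Local minima of P (where P''>0): P(4)=-16. Local minima of Q: Q(-1)=-35, Q(4)=-160.
So the global minimum of f is P(4) + Q(4) − 3 = -16 − 160 − 3 = -179, attained at (4, 4).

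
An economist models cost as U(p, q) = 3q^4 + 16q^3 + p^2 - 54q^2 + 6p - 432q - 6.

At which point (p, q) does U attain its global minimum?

U(p,q) separates as A(p) + B(q) − 6, so its minimum is min A + min B − 6.
A'(p) = 2p + 6 vanishes at p ∈ {-3}; B'(q) = 12(q - 3)(q + 3)(q + 4) vanishes at q ∈ {-4, -3, 3}.
Local minima of A (where A''>0): A(-3)=-9. Local minima of B: B(-4)=608, B(3)=-1107.
So the global minimum of U is A(-3) + B(3) − 6 = -9 − 1107 − 6 = -1122, attained at (-3, 3).

(-3, 3)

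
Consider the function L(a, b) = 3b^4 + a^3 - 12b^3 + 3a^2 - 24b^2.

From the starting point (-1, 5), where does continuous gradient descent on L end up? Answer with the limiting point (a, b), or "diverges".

L is separable, so gradient descent decouples: a follows -∂L/∂a, b follows -∂L/∂b.
∂L/∂a = 3a(a + 2); at a=-1 this is -3, so a increases.
∂L/∂b = 12b(b - 4)(b + 1); at b=5 this is 360, so b decreases.
a converges to its nearest critical value 0 (a local min of the a-part); b converges to 4. The iterate converges to (0, 4).

(0, 4)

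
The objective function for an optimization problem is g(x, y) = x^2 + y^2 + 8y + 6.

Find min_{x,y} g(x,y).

g(x,y) separates as P(x) + Q(y) + 6, so its minimum is min P + min Q + 6.
P'(x) = 2x vanishes at x ∈ {0}; Q'(y) = 2y + 8 vanishes at y ∈ {-4}.
Local minima of P (where P''>0): P(0)=0. Local minima of Q: Q(-4)=-16.
So the global minimum of g is P(0) + Q(-4) + 6 = 0 − 16 + 6 = -10, attained at (0, -4).

-10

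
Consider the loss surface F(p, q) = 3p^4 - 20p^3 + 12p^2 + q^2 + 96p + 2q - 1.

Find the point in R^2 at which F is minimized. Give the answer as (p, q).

F(p,q) separates as A(p) + B(q) − 1, so its minimum is min A + min B − 1.
A'(p) = 12(p - 4)(p - 2)(p + 1) vanishes at p ∈ {-1, 2, 4}; B'(q) = 2q + 2 vanishes at q ∈ {-1}.
Local minima of A (where A''>0): A(-1)=-61, A(4)=64. Local minima of B: B(-1)=-1.
So the global minimum of F is A(-1) + B(-1) − 1 = -61 − 1 − 1 = -63, attained at (-1, -1).

(-1, -1)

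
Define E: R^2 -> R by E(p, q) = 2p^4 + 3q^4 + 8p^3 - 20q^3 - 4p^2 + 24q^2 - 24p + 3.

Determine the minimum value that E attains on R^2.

-143

E(p,q) separates as A(p) + B(q) + 3, so its minimum is min A + min B + 3.
A'(p) = 8(p - 1)(p + 1)(p + 3) vanishes at p ∈ {-3, -1, 1}; B'(q) = 12q(q - 4)(q - 1) vanishes at q ∈ {0, 1, 4}.
Local minima of A (where A''>0): A(-3)=-18, A(1)=-18. Local minima of B: B(0)=0, B(4)=-128.
So the global minimum of E is A(-3) + B(4) + 3 = -18 − 128 + 3 = -143, attained at (-3, 4).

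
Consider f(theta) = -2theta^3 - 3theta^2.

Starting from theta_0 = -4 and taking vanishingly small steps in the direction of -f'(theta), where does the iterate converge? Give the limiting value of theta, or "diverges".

f'(theta) = -6theta(theta + 1), so f'(-4) = -72.
Gradient descent moves in the -f' direction, i.e. theta is increasing.
The nearest critical point in that direction is theta = -1, where f'' = 6 > 0 (a local minimum). The iterate converges there.

-1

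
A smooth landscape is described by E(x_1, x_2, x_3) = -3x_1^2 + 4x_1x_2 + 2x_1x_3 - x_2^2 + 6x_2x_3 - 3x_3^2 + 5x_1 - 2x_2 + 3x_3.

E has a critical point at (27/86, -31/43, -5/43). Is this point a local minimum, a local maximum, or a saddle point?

saddle point

The Hessian is constant: H = [[-6, 4, 2], [4, -2, 6], [2, 6, -6]].
Leading principal minors: Δ₁ = -6, Δ₂ = -4, Δ₃ = 344.
The minors fit neither the all-positive nor the alternating-sign pattern, so H is indefinite: a saddle point.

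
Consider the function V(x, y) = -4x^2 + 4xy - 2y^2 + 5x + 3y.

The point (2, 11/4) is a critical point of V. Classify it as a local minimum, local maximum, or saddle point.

The Hessian of V is constant: H = [[-8, 4], [4, -4]].
det(H) = (-8)·(-4) − 4² = 16.
det(H) > 0 and tr(H) = -12 < 0, so H is negative definite and the point is a local maximum.

local maximum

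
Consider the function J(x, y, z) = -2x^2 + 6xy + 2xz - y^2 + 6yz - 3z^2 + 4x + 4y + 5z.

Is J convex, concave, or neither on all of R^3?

neither

J is quadratic, so its Hessian is the constant matrix H = [[-4, 6, 2], [6, -2, 6], [2, 6, -6]].
Leading principal minors: -4, -28, 464.
Neither pattern holds ⇒ H is indefinite ⇒ neither convex nor concave.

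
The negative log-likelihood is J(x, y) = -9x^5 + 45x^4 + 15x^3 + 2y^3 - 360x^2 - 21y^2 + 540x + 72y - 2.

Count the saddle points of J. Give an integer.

J separates as a function of x plus a function of y, so ∇J=0 decouples.
∂J/∂x = -45(x - 3)(x - 2)(x - 1)(x + 2) = 0 at x ∈ {-2, 1, 2, 3}; ∂J/∂y = 6(y - 4)(y - 3) = 0 at y ∈ {3, 4}.
The Hessian is diagonal: diag(J_xx, J_yy). Second derivatives: J_xx(-2)=2700, J_xx(1)=-270, J_xx(2)=180, J_xx(3)=-450; J_yy(3)=-6, J_yy(4)=6.
Saddle points occur where the two diagonal entries have opposite signs: (-2, 3), (1, 4), (2, 3), (3, 4). Count: 4.

4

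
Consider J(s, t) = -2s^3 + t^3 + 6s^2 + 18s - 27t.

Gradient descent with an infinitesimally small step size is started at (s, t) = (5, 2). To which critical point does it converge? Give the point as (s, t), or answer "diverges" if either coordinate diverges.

diverges

J is separable, so gradient descent decouples: s follows -∂J/∂s, t follows -∂J/∂t.
∂J/∂s = -6(s - 3)(s + 1); at s=5 this is -72, so s increases.
∂J/∂t = 3(t - 3)(t + 3); at t=2 this is -15, so t increases.
The s-coordinate has no critical point in that direction and runs off to infinity.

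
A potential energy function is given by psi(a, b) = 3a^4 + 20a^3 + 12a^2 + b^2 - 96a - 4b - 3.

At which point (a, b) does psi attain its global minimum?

(1, 2)

psi(a,b) separates as P(a) + Q(b) − 3, so its minimum is min P + min Q − 3.
P'(a) = 12(a - 1)(a + 2)(a + 4) vanishes at a ∈ {-4, -2, 1}; Q'(b) = 2b - 4 vanishes at b ∈ {2}.
Local minima of P (where P''>0): P(-4)=64, P(1)=-61. Local minima of Q: Q(2)=-4.
So the global minimum of psi is P(1) + Q(2) − 3 = -61 − 4 − 3 = -68, attained at (1, 2).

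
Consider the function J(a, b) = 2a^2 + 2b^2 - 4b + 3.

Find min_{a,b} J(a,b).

1

J(a,b) separates as P(a) + Q(b) + 3, so its minimum is min P + min Q + 3.
P'(a) = 4a vanishes at a ∈ {0}; Q'(b) = 4b - 4 vanishes at b ∈ {1}.
Local minima of P (where P''>0): P(0)=0. Local minima of Q: Q(1)=-2.
So the global minimum of J is P(0) + Q(1) + 3 = 0 − 2 + 3 = 1, attained at (0, 1).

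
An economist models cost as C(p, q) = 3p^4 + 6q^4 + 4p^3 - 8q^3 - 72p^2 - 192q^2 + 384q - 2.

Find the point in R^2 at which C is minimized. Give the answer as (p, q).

C(p,q) separates as A(p) + B(q) − 2, so its minimum is min A + min B − 2.
A'(p) = 12p(p - 3)(p + 4) vanishes at p ∈ {-4, 0, 3}; B'(q) = 24(q - 4)(q - 1)(q + 4) vanishes at q ∈ {-4, 1, 4}.
Local minima of A (where A''>0): A(-4)=-640, A(3)=-297. Local minima of B: B(-4)=-2560, B(4)=-512.
So the global minimum of C is A(-4) + B(-4) − 2 = -640 − 2560 − 2 = -3202, attained at (-4, -4).

(-4, -4)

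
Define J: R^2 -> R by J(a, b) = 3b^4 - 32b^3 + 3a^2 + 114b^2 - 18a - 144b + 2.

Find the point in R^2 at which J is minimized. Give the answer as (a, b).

J(a,b) separates as P(a) + Q(b) + 2, so its minimum is min P + min Q + 2.
P'(a) = 6a - 18 vanishes at a ∈ {3}; Q'(b) = 12(b - 4)(b - 3)(b - 1) vanishes at b ∈ {1, 3, 4}.
Local minima of P (where P''>0): P(3)=-27. Local minima of Q: Q(1)=-59, Q(4)=-32.
So the global minimum of J is P(3) + Q(1) + 2 = -27 − 59 + 2 = -84, attained at (3, 1).

(3, 1)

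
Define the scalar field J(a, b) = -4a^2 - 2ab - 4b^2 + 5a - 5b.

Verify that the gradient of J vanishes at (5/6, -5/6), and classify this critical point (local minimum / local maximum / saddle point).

∇J = (-8a - 2b + 5, -2a - 8b - 5); substituting (5/6, -5/6) gives ∇J = (0, 0), so (5/6, -5/6) is indeed a critical point.
The Hessian of J is constant: H = [[-8, -2], [-2, -8]].
det(H) = (-8)·(-8) − (-2)² = 60.
det(H) > 0 and tr(H) = -16 < 0, so H is negative definite and the point is a local maximum.

local maximum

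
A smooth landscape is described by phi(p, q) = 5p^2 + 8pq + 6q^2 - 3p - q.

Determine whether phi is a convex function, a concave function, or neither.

phi is quadratic, so its Hessian is the constant matrix H = [[10, 8], [8, 12]].
det(H) = 56, tr(H) = 22.
det(H) > 0 and tr(H) > 0, so H is positive definite everywhere: convex.

convex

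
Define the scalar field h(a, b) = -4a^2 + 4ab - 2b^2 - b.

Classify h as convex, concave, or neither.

h is quadratic, so its Hessian is the constant matrix H = [[-8, 4], [4, -4]].
det(H) = 16, tr(H) = -12.
det(H) > 0 and tr(H) < 0, so H is negative definite everywhere: concave.

concave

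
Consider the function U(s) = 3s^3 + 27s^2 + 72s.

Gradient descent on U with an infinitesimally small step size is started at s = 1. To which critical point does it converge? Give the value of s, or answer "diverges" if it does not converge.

U'(s) = 9(s + 2)(s + 4), so U'(1) = 135.
Gradient descent moves in the -U' direction, i.e. s is decreasing.
The nearest critical point in that direction is s = -2, where U'' = 18 > 0 (a local minimum). The iterate converges there.

-2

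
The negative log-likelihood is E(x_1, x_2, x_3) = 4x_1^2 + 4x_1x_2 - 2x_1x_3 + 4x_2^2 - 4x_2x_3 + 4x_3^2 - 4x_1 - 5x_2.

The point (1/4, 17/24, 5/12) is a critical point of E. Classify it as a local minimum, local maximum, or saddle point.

local minimum

The Hessian is constant: H = [[8, 4, -2], [4, 8, -4], [-2, -4, 8]].
Leading principal minors: Δ₁ = 8, Δ₂ = 48, Δ₃ = 288.
All leading minors are positive, so H is positive definite: a local minimum.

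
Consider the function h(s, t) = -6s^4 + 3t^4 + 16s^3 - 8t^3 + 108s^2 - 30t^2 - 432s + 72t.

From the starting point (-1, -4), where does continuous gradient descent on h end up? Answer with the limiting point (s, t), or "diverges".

(2, -2)

h is separable, so gradient descent decouples: s follows -∂h/∂s, t follows -∂h/∂t.
∂h/∂s = -24(s - 3)(s - 2)(s + 3); at s=-1 this is -576, so s increases.
∂h/∂t = 12(t - 3)(t - 1)(t + 2); at t=-4 this is -840, so t increases.
s converges to its nearest critical value 2 (a local min of the s-part); t converges to -2. The iterate converges to (2, -2).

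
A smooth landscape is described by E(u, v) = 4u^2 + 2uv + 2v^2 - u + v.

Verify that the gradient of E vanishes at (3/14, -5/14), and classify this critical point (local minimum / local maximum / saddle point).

local minimum

∇E = (8u + 2v - 1, 2u + 4v + 1); substituting (3/14, -5/14) gives ∇E = (0, 0), so (3/14, -5/14) is indeed a critical point.
The Hessian of E is constant: H = [[8, 2], [2, 4]].
det(H) = 8·4 − 2² = 28.
det(H) > 0 and tr(H) = 12 > 0, so H is positive definite and the point is a local minimum.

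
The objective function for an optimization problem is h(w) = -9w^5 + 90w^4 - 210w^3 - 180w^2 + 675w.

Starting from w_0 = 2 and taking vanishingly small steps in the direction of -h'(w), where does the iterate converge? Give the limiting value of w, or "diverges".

h'(w) = -45(w - 5)(w - 3)(w - 1)(w + 1), so h'(2) = -405.
Gradient descent moves in the -h' direction, i.e. w is increasing.
The nearest critical point in that direction is w = 3, where h'' = 720 > 0 (a local minimum). The iterate converges there.

3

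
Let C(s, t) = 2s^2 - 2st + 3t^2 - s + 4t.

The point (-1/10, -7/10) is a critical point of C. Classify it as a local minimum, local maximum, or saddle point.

local minimum

The Hessian of C is constant: H = [[4, -2], [-2, 6]].
det(H) = 4·6 − (-2)² = 20.
det(H) > 0 and tr(H) = 10 > 0, so H is positive definite and the point is a local minimum.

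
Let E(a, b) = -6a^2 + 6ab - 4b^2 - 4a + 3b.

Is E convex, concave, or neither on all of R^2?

concave

E is quadratic, so its Hessian is the constant matrix H = [[-12, 6], [6, -8]].
det(H) = 60, tr(H) = -20.
det(H) > 0 and tr(H) < 0, so H is negative definite everywhere: concave.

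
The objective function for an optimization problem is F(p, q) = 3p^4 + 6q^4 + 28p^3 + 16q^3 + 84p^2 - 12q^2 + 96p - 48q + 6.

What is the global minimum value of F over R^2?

F(p,q) separates as A(p) + B(q) + 6, so its minimum is min A + min B + 6.
A'(p) = 12(p + 1)(p + 2)(p + 4) vanishes at p ∈ {-4, -2, -1}; B'(q) = 24(q - 1)(q + 1)(q + 2) vanishes at q ∈ {-2, -1, 1}.
Local minima of A (where A''>0): A(-4)=-64, A(-1)=-37. Local minima of B: B(-2)=16, B(1)=-38.
So the global minimum of F is A(-4) + B(1) + 6 = -64 − 38 + 6 = -96, attained at (-4, 1).

-96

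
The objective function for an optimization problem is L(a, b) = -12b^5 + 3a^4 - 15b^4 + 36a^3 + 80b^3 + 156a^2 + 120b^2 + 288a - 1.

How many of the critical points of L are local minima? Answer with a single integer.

4

L separates as a function of a plus a function of b, so ∇L=0 decouples.
∂L/∂a = 12(a + 2)(a + 3)(a + 4) = 0 at a ∈ {-4, -3, -2}; ∂L/∂b = -60b(b - 2)(b + 1)(b + 2) = 0 at b ∈ {-2, -1, 0, 2}.
The Hessian is diagonal: diag(L_aa, L_bb). Second derivatives: L_aa(-4)=24, L_aa(-3)=-12, L_aa(-2)=24; L_bb(-2)=480, L_bb(-1)=-180, L_bb(0)=240, L_bb(2)=-1440.
Local minima occur where both diagonal entries positive: (-4, -2), (-4, 0), (-2, -2), (-2, 0). Count: 4.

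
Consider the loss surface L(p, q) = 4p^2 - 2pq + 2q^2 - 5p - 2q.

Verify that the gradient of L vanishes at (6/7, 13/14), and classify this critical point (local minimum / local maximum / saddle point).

local minimum

∇L = (8p - 2q - 5, -2p + 4q - 2); substituting (6/7, 13/14) gives ∇L = (0, 0), so (6/7, 13/14) is indeed a critical point.
The Hessian of L is constant: H = [[8, -2], [-2, 4]].
det(H) = 8·4 − (-2)² = 28.
det(H) > 0 and tr(H) = 12 > 0, so H is positive definite and the point is a local minimum.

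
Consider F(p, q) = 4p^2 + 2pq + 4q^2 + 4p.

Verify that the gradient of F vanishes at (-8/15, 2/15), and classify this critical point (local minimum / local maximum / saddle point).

∇F = (8p + 2q + 4, 2p + 8q); substituting (-8/15, 2/15) gives ∇F = (0, 0), so (-8/15, 2/15) is indeed a critical point.
The Hessian of F is constant: H = [[8, 2], [2, 8]].
det(H) = 8·8 − 2² = 60.
det(H) > 0 and tr(H) = 16 > 0, so H is positive definite and the point is a local minimum.

local minimum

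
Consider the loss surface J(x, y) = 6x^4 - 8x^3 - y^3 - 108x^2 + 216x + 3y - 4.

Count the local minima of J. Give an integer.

J separates as a function of x plus a function of y, so ∇J=0 decouples.
∂J/∂x = 24(x - 3)(x - 1)(x + 3) = 0 at x ∈ {-3, 1, 3}; ∂J/∂y = -3(y - 1)(y + 1) = 0 at y ∈ {-1, 1}.
The Hessian is diagonal: diag(J_xx, J_yy). Second derivatives: J_xx(-3)=576, J_xx(1)=-192, J_xx(3)=288; J_yy(-1)=6, J_yy(1)=-6.
Local minima occur where both diagonal entries positive: (-3, -1), (3, -1). Count: 2.

2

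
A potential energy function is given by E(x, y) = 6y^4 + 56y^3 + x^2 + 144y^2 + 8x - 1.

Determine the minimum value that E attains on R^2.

-17

E(x,y) separates as P(x) + Q(y) − 1, so its minimum is min P + min Q − 1.
P'(x) = 2x + 8 vanishes at x ∈ {-4}; Q'(y) = 24y(y + 3)(y + 4) vanishes at y ∈ {-4, -3, 0}.
Local minima of P (where P''>0): P(-4)=-16. Local minima of Q: Q(-4)=256, Q(0)=0.
So the global minimum of E is P(-4) + Q(0) − 1 = -16 + 0 − 1 = -17, attained at (-4, 0).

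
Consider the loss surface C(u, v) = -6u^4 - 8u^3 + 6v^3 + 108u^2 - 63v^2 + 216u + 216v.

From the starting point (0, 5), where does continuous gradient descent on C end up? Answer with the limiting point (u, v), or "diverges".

C is separable, so gradient descent decouples: u follows -∂C/∂u, v follows -∂C/∂v.
∂C/∂u = -24(u - 3)(u + 1)(u + 3); at u=0 this is 216, so u decreases.
∂C/∂v = 18(v - 4)(v - 3); at v=5 this is 36, so v decreases.
u converges to its nearest critical value -1 (a local min of the u-part); v converges to 4. The iterate converges to (-1, 4).

(-1, 4)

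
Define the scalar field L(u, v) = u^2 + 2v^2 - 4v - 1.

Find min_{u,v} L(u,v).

-3

L(u,v) separates as P(u) + Q(v) − 1, so its minimum is min P + min Q − 1.
P'(u) = 2u vanishes at u ∈ {0}; Q'(v) = 4v - 4 vanishes at v ∈ {1}.
Local minima of P (where P''>0): P(0)=0. Local minima of Q: Q(1)=-2.
So the global minimum of L is P(0) + Q(1) − 1 = 0 − 2 − 1 = -3, attained at (0, 1).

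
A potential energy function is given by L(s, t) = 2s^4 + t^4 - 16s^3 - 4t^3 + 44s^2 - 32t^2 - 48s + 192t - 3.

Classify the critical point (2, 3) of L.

The mixed partial ∂²L/∂s∂t is 0, so the Hessian at any point is diag(L_ss, L_tt) = diag(8(3s^2 - 12s + 11), 4(3t^2 - 6t - 16)).
At (2, 3): H = diag(-8, -28).
Both eigenvalues are negative, so H is negative definite: a local maximum.

local maximum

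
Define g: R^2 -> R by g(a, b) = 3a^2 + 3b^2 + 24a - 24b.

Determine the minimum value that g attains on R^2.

g(a,b) separates as P(a) + Q(b), so its minimum is min P + min Q.
P'(a) = 6a + 24 vanishes at a ∈ {-4}; Q'(b) = 6b - 24 vanishes at b ∈ {4}.
Local minima of P (where P''>0): P(-4)=-48. Local minima of Q: Q(4)=-48.
So the global minimum of g is P(-4) + Q(4) = -48 − 48 = -96, attained at (-4, 4).

-96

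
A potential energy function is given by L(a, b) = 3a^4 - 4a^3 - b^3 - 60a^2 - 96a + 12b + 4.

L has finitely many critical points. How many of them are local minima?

L separates as a function of a plus a function of b, so ∇L=0 decouples.
∂L/∂a = 12(a - 4)(a + 1)(a + 2) = 0 at a ∈ {-2, -1, 4}; ∂L/∂b = -3(b - 2)(b + 2) = 0 at b ∈ {-2, 2}.
The Hessian is diagonal: diag(L_aa, L_bb). Second derivatives: L_aa(-2)=72, L_aa(-1)=-60, L_aa(4)=360; L_bb(-2)=12, L_bb(2)=-12.
Local minima occur where both diagonal entries positive: (-2, -2), (4, -2). Count: 2.

2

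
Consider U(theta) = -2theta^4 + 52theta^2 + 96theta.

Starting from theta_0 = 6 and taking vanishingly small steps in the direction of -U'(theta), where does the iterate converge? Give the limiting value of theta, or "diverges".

U'(theta) = -8(theta - 4)(theta + 1)(theta + 3), so U'(6) = -1008.
Gradient descent moves in the -U' direction, i.e. theta is increasing.
There is no critical point above theta=6, and U' keeps the same sign, so the iterate runs off to +∞.

diverges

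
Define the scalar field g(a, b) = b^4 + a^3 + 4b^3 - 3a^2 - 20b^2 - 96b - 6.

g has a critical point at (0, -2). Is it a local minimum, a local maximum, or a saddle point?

local maximum

The mixed partial ∂²g/∂a∂b is 0, so the Hessian at any point is diag(g_aa, g_bb) = diag(6(a - 1), 4(3b^2 + 6b - 10)).
At (0, -2): H = diag(-6, -40).
Both eigenvalues are negative, so H is negative definite: a local maximum.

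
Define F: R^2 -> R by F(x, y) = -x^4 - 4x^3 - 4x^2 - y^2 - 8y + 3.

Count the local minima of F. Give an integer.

F separates as a function of x plus a function of y, so ∇F=0 decouples.
∂F/∂x = -4x(x + 1)(x + 2) = 0 at x ∈ {-2, -1, 0}; ∂F/∂y = -2(y + 4) = 0 at y ∈ {-4}.
The Hessian is diagonal: diag(F_xx, F_yy). Second derivatives: F_xx(-2)=-8, F_xx(-1)=4, F_xx(0)=-8; F_yy(-4)=-2.
Local minima occur where both diagonal entries positive: none. Count: 0.

0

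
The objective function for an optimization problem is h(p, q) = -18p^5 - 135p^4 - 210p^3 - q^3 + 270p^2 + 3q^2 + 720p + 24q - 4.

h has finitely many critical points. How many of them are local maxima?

h separates as a function of p plus a function of q, so ∇h=0 decouples.
∂h/∂p = -90(p - 1)(p + 1)(p + 2)(p + 4) = 0 at p ∈ {-4, -2, -1, 1}; ∂h/∂q = -3(q - 4)(q + 2) = 0 at q ∈ {-2, 4}.
The Hessian is diagonal: diag(h_pp, h_qq). Second derivatives: h_pp(-4)=2700, h_pp(-2)=-540, h_pp(-1)=540, h_pp(1)=-2700; h_qq(-2)=18, h_qq(4)=-18.
Local maxima occur where both diagonal entries negative: (-2, 4), (1, 4). Count: 2.

2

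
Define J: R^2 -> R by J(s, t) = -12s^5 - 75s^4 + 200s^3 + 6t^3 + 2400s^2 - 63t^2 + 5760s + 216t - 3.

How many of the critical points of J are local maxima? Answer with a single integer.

J separates as a function of s plus a function of t, so ∇J=0 decouples.
∂J/∂s = -60(s - 4)(s + 2)(s + 3)(s + 4) = 0 at s ∈ {-4, -3, -2, 4}; ∂J/∂t = 18(t - 4)(t - 3) = 0 at t ∈ {3, 4}.
The Hessian is diagonal: diag(J_ss, J_tt). Second derivatives: J_ss(-4)=960, J_ss(-3)=-420, J_ss(-2)=720, J_ss(4)=-20160; J_tt(3)=-18, J_tt(4)=18.
Local maxima occur where both diagonal entries negative: (-3, 3), (4, 3). Count: 2.

2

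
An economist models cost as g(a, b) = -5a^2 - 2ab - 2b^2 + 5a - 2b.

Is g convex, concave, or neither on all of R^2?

concave

g is quadratic, so its Hessian is the constant matrix H = [[-10, -2], [-2, -4]].
det(H) = 36, tr(H) = -14.
det(H) > 0 and tr(H) < 0, so H is negative definite everywhere: concave.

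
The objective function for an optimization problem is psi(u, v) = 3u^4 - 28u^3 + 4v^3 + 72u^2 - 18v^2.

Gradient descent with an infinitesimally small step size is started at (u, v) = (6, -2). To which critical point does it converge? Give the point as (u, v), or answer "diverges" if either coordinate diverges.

diverges

psi is separable, so gradient descent decouples: u follows -∂psi/∂u, v follows -∂psi/∂v.
∂psi/∂u = 12u(u - 4)(u - 3); at u=6 this is 432, so u decreases.
∂psi/∂v = 12v(v - 3); at v=-2 this is 120, so v decreases.
The v-coordinate has no critical point in that direction and runs off to infinity.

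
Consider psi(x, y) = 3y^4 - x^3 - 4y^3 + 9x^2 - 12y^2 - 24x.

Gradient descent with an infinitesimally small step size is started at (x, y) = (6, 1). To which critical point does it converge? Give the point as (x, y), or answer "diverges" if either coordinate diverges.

diverges

psi is separable, so gradient descent decouples: x follows -∂psi/∂x, y follows -∂psi/∂y.
∂psi/∂x = -3(x - 4)(x - 2); at x=6 this is -24, so x increases.
∂psi/∂y = 12y(y - 2)(y + 1); at y=1 this is -24, so y increases.
The x-coordinate has no critical point in that direction and runs off to infinity.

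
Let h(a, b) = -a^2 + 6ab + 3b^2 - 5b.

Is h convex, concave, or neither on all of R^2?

neither

h is quadratic, so its Hessian is the constant matrix H = [[-2, 6], [6, 6]].
det(H) = -48, tr(H) = 4.
det(H) < 0, so H is indefinite: neither convex nor concave.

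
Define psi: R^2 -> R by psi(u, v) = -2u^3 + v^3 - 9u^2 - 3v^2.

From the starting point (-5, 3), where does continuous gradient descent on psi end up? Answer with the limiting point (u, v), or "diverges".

(-3, 2)

psi is separable, so gradient descent decouples: u follows -∂psi/∂u, v follows -∂psi/∂v.
∂psi/∂u = -6u(u + 3); at u=-5 this is -60, so u increases.
∂psi/∂v = 3v(v - 2); at v=3 this is 9, so v decreases.
u converges to its nearest critical value -3 (a local min of the u-part); v converges to 2. The iterate converges to (-3, 2).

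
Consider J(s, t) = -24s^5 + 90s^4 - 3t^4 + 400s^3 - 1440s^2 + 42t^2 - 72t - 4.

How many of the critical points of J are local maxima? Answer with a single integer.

4

J separates as a function of s plus a function of t, so ∇J=0 decouples.
∂J/∂s = -120s(s - 4)(s - 2)(s + 3) = 0 at s ∈ {-3, 0, 2, 4}; ∂J/∂t = -12(t - 2)(t - 1)(t + 3) = 0 at t ∈ {-3, 1, 2}.
The Hessian is diagonal: diag(J_ss, J_tt). Second derivatives: J_ss(-3)=12600, J_ss(0)=-2880, J_ss(2)=2400, J_ss(4)=-6720; J_tt(-3)=-240, J_tt(1)=48, J_tt(2)=-60.
Local maxima occur where both diagonal entries negative: (0, -3), (0, 2), (4, -3), (4, 2). Count: 4.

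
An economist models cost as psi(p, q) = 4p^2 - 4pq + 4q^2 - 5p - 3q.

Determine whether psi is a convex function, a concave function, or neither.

convex

psi is quadratic, so its Hessian is the constant matrix H = [[8, -4], [-4, 8]].
det(H) = 48, tr(H) = 16.
det(H) > 0 and tr(H) > 0, so H is positive definite everywhere: convex.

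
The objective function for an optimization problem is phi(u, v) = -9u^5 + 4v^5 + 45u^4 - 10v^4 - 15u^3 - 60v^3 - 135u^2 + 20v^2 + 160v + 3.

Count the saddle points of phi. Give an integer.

phi separates as a function of u plus a function of v, so ∇phi=0 decouples.
∂phi/∂u = -45u(u - 3)(u - 2)(u + 1) = 0 at u ∈ {-1, 0, 2, 3}; ∂phi/∂v = 20(v - 4)(v - 1)(v + 1)(v + 2) = 0 at v ∈ {-2, -1, 1, 4}.
The Hessian is diagonal: diag(phi_uu, phi_vv). Second derivatives: phi_uu(-1)=540, phi_uu(0)=-270, phi_uu(2)=270, phi_uu(3)=-540; phi_vv(-2)=-360, phi_vv(-1)=200, phi_vv(1)=-360, phi_vv(4)=1800.
Saddle points occur where the two diagonal entries have opposite signs: (-1, -2), (-1, 1), (0, -1), (0, 4), (2, -2), (2, 1), (3, -1), (3, 4). Count: 8.

8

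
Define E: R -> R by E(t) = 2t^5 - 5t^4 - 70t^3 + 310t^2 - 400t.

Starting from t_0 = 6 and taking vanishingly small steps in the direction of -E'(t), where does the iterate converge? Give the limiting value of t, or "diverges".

E'(t) = 10(t - 4)(t - 2)(t - 1)(t + 5), so E'(6) = 4400.
Gradient descent moves in the -E' direction, i.e. t is decreasing.
The nearest critical point in that direction is t = 4, where E'' = 540 > 0 (a local minimum). The iterate converges there.

4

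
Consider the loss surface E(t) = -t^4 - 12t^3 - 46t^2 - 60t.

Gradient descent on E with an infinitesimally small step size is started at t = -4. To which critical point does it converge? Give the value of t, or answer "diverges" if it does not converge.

-3

E'(t) = -4(t + 1)(t + 3)(t + 5), so E'(-4) = -12.
Gradient descent moves in the -E' direction, i.e. t is increasing.
The nearest critical point in that direction is t = -3, where E'' = 16 > 0 (a local minimum). The iterate converges there.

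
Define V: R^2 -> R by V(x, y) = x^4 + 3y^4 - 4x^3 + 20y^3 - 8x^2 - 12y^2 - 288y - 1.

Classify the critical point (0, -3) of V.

The mixed partial ∂²V/∂x∂y is 0, so the Hessian at any point is diag(V_xx, V_yy) = diag(4(3x^2 - 6x - 4), 12(3y^2 + 10y - 2)).
At (0, -3): H = diag(-16, -60).
Both eigenvalues are negative, so H is negative definite: a local maximum.

local maximum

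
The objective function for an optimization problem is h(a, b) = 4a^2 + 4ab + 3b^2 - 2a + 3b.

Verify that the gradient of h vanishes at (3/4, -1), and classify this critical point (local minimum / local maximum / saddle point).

∇h = (8a + 4b - 2, 4a + 6b + 3); substituting (3/4, -1) gives ∇h = (0, 0), so (3/4, -1) is indeed a critical point.
The Hessian of h is constant: H = [[8, 4], [4, 6]].
det(H) = 8·6 − 4² = 32.
det(H) > 0 and tr(H) = 14 > 0, so H is positive definite and the point is a local minimum.

local minimum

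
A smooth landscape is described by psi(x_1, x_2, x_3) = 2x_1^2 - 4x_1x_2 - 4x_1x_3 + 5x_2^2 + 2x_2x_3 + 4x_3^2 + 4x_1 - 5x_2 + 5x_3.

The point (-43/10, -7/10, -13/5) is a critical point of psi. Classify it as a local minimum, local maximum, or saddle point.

local minimum

The Hessian is constant: H = [[4, -4, -4], [-4, 10, 2], [-4, 2, 8]].
Leading principal minors: Δ₁ = 4, Δ₂ = 24, Δ₃ = 80.
All leading minors are positive, so H is positive definite: a local minimum.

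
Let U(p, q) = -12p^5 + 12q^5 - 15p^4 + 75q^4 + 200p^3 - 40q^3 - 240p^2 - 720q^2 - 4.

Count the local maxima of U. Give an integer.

U separates as a function of p plus a function of q, so ∇U=0 decouples.
∂U/∂p = -60p(p - 2)(p - 1)(p + 4) = 0 at p ∈ {-4, 0, 1, 2}; ∂U/∂q = 60q(q - 2)(q + 3)(q + 4) = 0 at q ∈ {-4, -3, 0, 2}.
The Hessian is diagonal: diag(U_pp, U_qq). Second derivatives: U_pp(-4)=7200, U_pp(0)=-480, U_pp(1)=300, U_pp(2)=-720; U_qq(-4)=-1440, U_qq(-3)=900, U_qq(0)=-1440, U_qq(2)=3600.
Local maxima occur where both diagonal entries negative: (0, -4), (0, 0), (2, -4), (2, 0). Count: 4.

4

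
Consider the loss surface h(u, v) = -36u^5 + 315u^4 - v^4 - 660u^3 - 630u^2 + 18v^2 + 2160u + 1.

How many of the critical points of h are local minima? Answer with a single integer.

h separates as a function of u plus a function of v, so ∇h=0 decouples.
∂h/∂u = -180(u - 4)(u - 3)(u - 1)(u + 1) = 0 at u ∈ {-1, 1, 3, 4}; ∂h/∂v = -4v(v - 3)(v + 3) = 0 at v ∈ {-3, 0, 3}.
The Hessian is diagonal: diag(h_uu, h_vv). Second derivatives: h_uu(-1)=7200, h_uu(1)=-2160, h_uu(3)=1440, h_uu(4)=-2700; h_vv(-3)=-72, h_vv(0)=36, h_vv(3)=-72.
Local minima occur where both diagonal entries positive: (-1, 0), (3, 0). Count: 2.

2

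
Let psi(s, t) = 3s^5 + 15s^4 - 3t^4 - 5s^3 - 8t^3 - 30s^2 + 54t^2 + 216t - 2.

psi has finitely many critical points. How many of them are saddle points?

6

psi separates as a function of s plus a function of t, so ∇psi=0 decouples.
∂psi/∂s = 15s(s - 1)(s + 1)(s + 4) = 0 at s ∈ {-4, -1, 0, 1}; ∂psi/∂t = -12(t - 3)(t + 2)(t + 3) = 0 at t ∈ {-3, -2, 3}.
The Hessian is diagonal: diag(psi_ss, psi_tt). Second derivatives: psi_ss(-4)=-900, psi_ss(-1)=90, psi_ss(0)=-60, psi_ss(1)=150; psi_tt(-3)=-72, psi_tt(-2)=60, psi_tt(3)=-360.
Saddle points occur where the two diagonal entries have opposite signs: (-4, -2), (-1, -3), (-1, 3), (0, -2), (1, -3), (1, 3). Count: 6.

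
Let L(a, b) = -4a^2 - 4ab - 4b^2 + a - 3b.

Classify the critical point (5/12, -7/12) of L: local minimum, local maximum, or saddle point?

The Hessian of L is constant: H = [[-8, -4], [-4, -8]].
det(H) = (-8)·(-8) − (-4)² = 48.
det(H) > 0 and tr(H) = -16 < 0, so H is negative definite and the point is a local maximum.

local maximum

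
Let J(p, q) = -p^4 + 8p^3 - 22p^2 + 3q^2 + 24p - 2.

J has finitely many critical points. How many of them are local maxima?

0

J separates as a function of p plus a function of q, so ∇J=0 decouples.
∂J/∂p = -4(p - 3)(p - 2)(p - 1) = 0 at p ∈ {1, 2, 3}; ∂J/∂q = 6q = 0 at q ∈ {0}.
The Hessian is diagonal: diag(J_pp, J_qq). Second derivatives: J_pp(1)=-8, J_pp(2)=4, J_pp(3)=-8; J_qq(0)=6.
Local maxima occur where both diagonal entries negative: none. Count: 0.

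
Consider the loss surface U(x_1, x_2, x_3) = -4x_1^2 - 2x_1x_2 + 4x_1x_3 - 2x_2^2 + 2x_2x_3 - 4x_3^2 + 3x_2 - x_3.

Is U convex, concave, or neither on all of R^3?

concave

U is quadratic, so its Hessian is the constant matrix H = [[-8, -2, 4], [-2, -4, 2], [4, 2, -8]].
Leading principal minors: -8, 28, -160.
Signs alternate −, +, − ⇒ H ≺ 0 ⇒ concave.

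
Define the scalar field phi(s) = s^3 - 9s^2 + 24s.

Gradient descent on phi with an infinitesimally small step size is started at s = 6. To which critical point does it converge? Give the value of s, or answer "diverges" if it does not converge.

phi'(s) = 3(s - 4)(s - 2), so phi'(6) = 24.
Gradient descent moves in the -phi' direction, i.e. s is decreasing.
The nearest critical point in that direction is s = 4, where phi'' = 6 > 0 (a local minimum). The iterate converges there.

4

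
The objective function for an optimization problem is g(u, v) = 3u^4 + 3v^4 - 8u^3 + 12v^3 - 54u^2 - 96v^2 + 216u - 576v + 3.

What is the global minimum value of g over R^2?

-2976

g(u,v) separates as P(u) + Q(v) + 3, so its minimum is min P + min Q + 3.
P'(u) = 12(u - 3)(u - 2)(u + 3) vanishes at u ∈ {-3, 2, 3}; Q'(v) = 12(v - 4)(v + 3)(v + 4) vanishes at v ∈ {-4, -3, 4}.
Local minima of P (where P''>0): P(-3)=-675, P(3)=189. Local minima of Q: Q(-4)=768, Q(4)=-2304.
So the global minimum of g is P(-3) + Q(4) + 3 = -675 − 2304 + 3 = -2976, attained at (-3, 4).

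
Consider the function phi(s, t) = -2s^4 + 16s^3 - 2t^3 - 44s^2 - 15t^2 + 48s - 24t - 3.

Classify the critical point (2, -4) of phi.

The mixed partial ∂²phi/∂s∂t is 0, so the Hessian at any point is diag(phi_ss, phi_tt) = diag(8(-3s^2 + 12s - 11), -6(2t + 5)).
At (2, -4): H = diag(8, 18).
Both eigenvalues are positive, so H is positive definite: a local minimum.

local minimum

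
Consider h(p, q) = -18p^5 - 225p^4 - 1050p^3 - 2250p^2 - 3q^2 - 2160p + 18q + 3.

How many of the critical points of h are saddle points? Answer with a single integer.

h separates as a function of p plus a function of q, so ∇h=0 decouples.
∂h/∂p = -90(p + 1)(p + 2)(p + 3)(p + 4) = 0 at p ∈ {-4, -3, -2, -1}; ∂h/∂q = -6(q - 3) = 0 at q ∈ {3}.
The Hessian is diagonal: diag(h_pp, h_qq). Second derivatives: h_pp(-4)=540, h_pp(-3)=-180, h_pp(-2)=180, h_pp(-1)=-540; h_qq(3)=-6.
Saddle points occur where the two diagonal entries have opposite signs: (-4, 3), (-2, 3). Count: 2.

2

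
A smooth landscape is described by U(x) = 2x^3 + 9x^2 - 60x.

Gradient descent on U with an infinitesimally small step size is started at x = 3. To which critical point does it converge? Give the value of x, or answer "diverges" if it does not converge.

2

U'(x) = 6(x - 2)(x + 5), so U'(3) = 48.
Gradient descent moves in the -U' direction, i.e. x is decreasing.
The nearest critical point in that direction is x = 2, where U'' = 42 > 0 (a local minimum). The iterate converges there.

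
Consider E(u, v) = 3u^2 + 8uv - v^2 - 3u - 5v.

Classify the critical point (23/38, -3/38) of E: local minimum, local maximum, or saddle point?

saddle point

The Hessian of E is constant: H = [[6, 8], [8, -2]].
det(H) = 6·(-2) − 8² = -76.
Since det(H) < 0, H is indefinite and the critical point is a saddle point.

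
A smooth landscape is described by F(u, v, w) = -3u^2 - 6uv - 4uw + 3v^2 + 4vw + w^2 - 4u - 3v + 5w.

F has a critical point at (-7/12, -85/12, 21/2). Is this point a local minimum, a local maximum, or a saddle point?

The Hessian is constant: H = [[-6, -6, -4], [-6, 6, 4], [-4, 4, 2]].
Leading principal minors: Δ₁ = -6, Δ₂ = -72, Δ₃ = 48.
The minors fit neither the all-positive nor the alternating-sign pattern, so H is indefinite: a saddle point.

saddle point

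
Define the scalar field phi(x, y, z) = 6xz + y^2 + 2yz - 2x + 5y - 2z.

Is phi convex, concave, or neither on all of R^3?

neither

phi is quadratic, so its Hessian is the constant matrix H = [[0, 0, 6], [0, 2, 2], [6, 2, 0]].
Leading principal minors: 0, 0, -72.
Neither pattern holds ⇒ H is indefinite ⇒ neither convex nor concave.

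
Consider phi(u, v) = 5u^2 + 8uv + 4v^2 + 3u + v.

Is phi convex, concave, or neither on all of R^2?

convex

phi is quadratic, so its Hessian is the constant matrix H = [[10, 8], [8, 8]].
det(H) = 16, tr(H) = 18.
det(H) > 0 and tr(H) > 0, so H is positive definite everywhere: convex.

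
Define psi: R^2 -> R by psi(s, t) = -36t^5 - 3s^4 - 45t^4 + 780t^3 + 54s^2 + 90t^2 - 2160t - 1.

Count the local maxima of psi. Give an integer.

psi separates as a function of s plus a function of t, so ∇psi=0 decouples.
∂psi/∂s = -12s(s - 3)(s + 3) = 0 at s ∈ {-3, 0, 3}; ∂psi/∂t = -180(t - 3)(t - 1)(t + 1)(t + 4) = 0 at t ∈ {-4, -1, 1, 3}.
The Hessian is diagonal: diag(psi_ss, psi_tt). Second derivatives: psi_ss(-3)=-216, psi_ss(0)=108, psi_ss(3)=-216; psi_tt(-4)=18900, psi_tt(-1)=-4320, psi_tt(1)=3600, psi_tt(3)=-10080.
Local maxima occur where both diagonal entries negative: (-3, -1), (-3, 3), (3, -1), (3, 3). Count: 4.

4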